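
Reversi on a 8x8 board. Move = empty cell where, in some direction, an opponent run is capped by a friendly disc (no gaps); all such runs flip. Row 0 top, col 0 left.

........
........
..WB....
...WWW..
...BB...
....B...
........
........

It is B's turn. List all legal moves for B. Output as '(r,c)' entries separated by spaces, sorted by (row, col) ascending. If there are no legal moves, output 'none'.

Answer: (1,1) (2,1) (2,4) (2,5) (2,6) (4,5)

Derivation:
(1,1): flips 2 -> legal
(1,2): no bracket -> illegal
(1,3): no bracket -> illegal
(2,1): flips 1 -> legal
(2,4): flips 1 -> legal
(2,5): flips 1 -> legal
(2,6): flips 1 -> legal
(3,1): no bracket -> illegal
(3,2): no bracket -> illegal
(3,6): no bracket -> illegal
(4,2): no bracket -> illegal
(4,5): flips 1 -> legal
(4,6): no bracket -> illegal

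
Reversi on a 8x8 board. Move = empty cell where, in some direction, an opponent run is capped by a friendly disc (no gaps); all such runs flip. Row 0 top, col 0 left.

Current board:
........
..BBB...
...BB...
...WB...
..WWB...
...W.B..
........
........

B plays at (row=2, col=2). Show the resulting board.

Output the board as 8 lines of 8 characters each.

Answer: ........
..BBB...
..BBB...
...BB...
..WWB...
...W.B..
........
........

Derivation:
Place B at (2,2); scan 8 dirs for brackets.
Dir NW: first cell '.' (not opp) -> no flip
Dir N: first cell 'B' (not opp) -> no flip
Dir NE: first cell 'B' (not opp) -> no flip
Dir W: first cell '.' (not opp) -> no flip
Dir E: first cell 'B' (not opp) -> no flip
Dir SW: first cell '.' (not opp) -> no flip
Dir S: first cell '.' (not opp) -> no flip
Dir SE: opp run (3,3) capped by B -> flip
All flips: (3,3)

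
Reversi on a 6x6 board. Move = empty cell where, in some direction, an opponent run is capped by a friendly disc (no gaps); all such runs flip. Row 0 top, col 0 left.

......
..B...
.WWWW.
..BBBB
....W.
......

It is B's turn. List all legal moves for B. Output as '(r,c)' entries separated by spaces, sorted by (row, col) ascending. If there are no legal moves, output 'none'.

Answer: (1,0) (1,1) (1,3) (1,4) (1,5) (3,0) (5,3) (5,4) (5,5)

Derivation:
(1,0): flips 1 -> legal
(1,1): flips 1 -> legal
(1,3): flips 2 -> legal
(1,4): flips 2 -> legal
(1,5): flips 1 -> legal
(2,0): no bracket -> illegal
(2,5): no bracket -> illegal
(3,0): flips 1 -> legal
(3,1): no bracket -> illegal
(4,3): no bracket -> illegal
(4,5): no bracket -> illegal
(5,3): flips 1 -> legal
(5,4): flips 1 -> legal
(5,5): flips 1 -> legal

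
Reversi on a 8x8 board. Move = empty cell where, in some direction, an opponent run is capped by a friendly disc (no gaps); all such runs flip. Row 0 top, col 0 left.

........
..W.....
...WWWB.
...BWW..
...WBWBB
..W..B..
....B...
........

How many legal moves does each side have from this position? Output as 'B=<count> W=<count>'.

-- B to move --
(0,1): no bracket -> illegal
(0,2): no bracket -> illegal
(0,3): no bracket -> illegal
(1,1): no bracket -> illegal
(1,3): flips 3 -> legal
(1,4): flips 2 -> legal
(1,5): flips 4 -> legal
(1,6): no bracket -> illegal
(2,1): no bracket -> illegal
(2,2): flips 3 -> legal
(3,2): no bracket -> illegal
(3,6): flips 2 -> legal
(4,1): no bracket -> illegal
(4,2): flips 1 -> legal
(5,1): no bracket -> illegal
(5,3): flips 1 -> legal
(5,4): no bracket -> illegal
(5,6): no bracket -> illegal
(6,1): no bracket -> illegal
(6,2): no bracket -> illegal
(6,3): no bracket -> illegal
B mobility = 7
-- W to move --
(1,5): no bracket -> illegal
(1,6): no bracket -> illegal
(1,7): flips 1 -> legal
(2,2): no bracket -> illegal
(2,7): flips 1 -> legal
(3,2): flips 1 -> legal
(3,6): no bracket -> illegal
(3,7): no bracket -> illegal
(4,2): flips 1 -> legal
(5,3): flips 1 -> legal
(5,4): flips 1 -> legal
(5,6): no bracket -> illegal
(5,7): flips 1 -> legal
(6,3): no bracket -> illegal
(6,5): flips 1 -> legal
(6,6): no bracket -> illegal
(7,3): no bracket -> illegal
(7,4): no bracket -> illegal
(7,5): no bracket -> illegal
W mobility = 8

Answer: B=7 W=8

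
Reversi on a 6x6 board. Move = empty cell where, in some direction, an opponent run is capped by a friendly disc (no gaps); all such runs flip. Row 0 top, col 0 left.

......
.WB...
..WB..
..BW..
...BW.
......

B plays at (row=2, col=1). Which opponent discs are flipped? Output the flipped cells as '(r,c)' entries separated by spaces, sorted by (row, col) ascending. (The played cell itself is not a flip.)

Answer: (2,2)

Derivation:
Dir NW: first cell '.' (not opp) -> no flip
Dir N: opp run (1,1), next='.' -> no flip
Dir NE: first cell 'B' (not opp) -> no flip
Dir W: first cell '.' (not opp) -> no flip
Dir E: opp run (2,2) capped by B -> flip
Dir SW: first cell '.' (not opp) -> no flip
Dir S: first cell '.' (not opp) -> no flip
Dir SE: first cell 'B' (not opp) -> no flip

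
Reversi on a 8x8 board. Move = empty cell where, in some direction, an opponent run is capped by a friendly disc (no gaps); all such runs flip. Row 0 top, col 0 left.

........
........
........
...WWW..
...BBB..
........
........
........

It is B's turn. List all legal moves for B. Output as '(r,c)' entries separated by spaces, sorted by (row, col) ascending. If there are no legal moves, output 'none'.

(2,2): flips 1 -> legal
(2,3): flips 2 -> legal
(2,4): flips 1 -> legal
(2,5): flips 2 -> legal
(2,6): flips 1 -> legal
(3,2): no bracket -> illegal
(3,6): no bracket -> illegal
(4,2): no bracket -> illegal
(4,6): no bracket -> illegal

Answer: (2,2) (2,3) (2,4) (2,5) (2,6)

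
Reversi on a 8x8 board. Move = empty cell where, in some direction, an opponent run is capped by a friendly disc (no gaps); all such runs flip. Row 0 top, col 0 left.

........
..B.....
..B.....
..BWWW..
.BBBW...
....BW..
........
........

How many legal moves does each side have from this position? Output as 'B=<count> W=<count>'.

-- B to move --
(2,3): flips 1 -> legal
(2,4): flips 3 -> legal
(2,5): flips 1 -> legal
(2,6): no bracket -> illegal
(3,6): flips 3 -> legal
(4,5): flips 1 -> legal
(4,6): no bracket -> illegal
(5,3): no bracket -> illegal
(5,6): flips 1 -> legal
(6,4): no bracket -> illegal
(6,5): no bracket -> illegal
(6,6): flips 3 -> legal
B mobility = 7
-- W to move --
(0,1): no bracket -> illegal
(0,2): no bracket -> illegal
(0,3): no bracket -> illegal
(1,1): flips 1 -> legal
(1,3): no bracket -> illegal
(2,1): no bracket -> illegal
(2,3): no bracket -> illegal
(3,0): no bracket -> illegal
(3,1): flips 1 -> legal
(4,0): flips 3 -> legal
(4,5): no bracket -> illegal
(5,0): no bracket -> illegal
(5,1): flips 1 -> legal
(5,2): flips 1 -> legal
(5,3): flips 2 -> legal
(6,3): no bracket -> illegal
(6,4): flips 1 -> legal
(6,5): no bracket -> illegal
W mobility = 7

Answer: B=7 W=7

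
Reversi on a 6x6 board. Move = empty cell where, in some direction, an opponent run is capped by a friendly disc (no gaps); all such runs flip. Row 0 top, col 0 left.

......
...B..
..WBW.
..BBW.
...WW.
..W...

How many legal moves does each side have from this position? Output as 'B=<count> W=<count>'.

-- B to move --
(1,1): flips 1 -> legal
(1,2): flips 1 -> legal
(1,4): no bracket -> illegal
(1,5): flips 1 -> legal
(2,1): flips 1 -> legal
(2,5): flips 1 -> legal
(3,1): flips 1 -> legal
(3,5): flips 2 -> legal
(4,1): no bracket -> illegal
(4,2): no bracket -> illegal
(4,5): flips 1 -> legal
(5,1): no bracket -> illegal
(5,3): flips 1 -> legal
(5,4): flips 1 -> legal
(5,5): flips 1 -> legal
B mobility = 11
-- W to move --
(0,2): flips 1 -> legal
(0,3): flips 3 -> legal
(0,4): flips 1 -> legal
(1,2): flips 1 -> legal
(1,4): no bracket -> illegal
(2,1): flips 1 -> legal
(3,1): flips 2 -> legal
(4,1): no bracket -> illegal
(4,2): flips 2 -> legal
W mobility = 7

Answer: B=11 W=7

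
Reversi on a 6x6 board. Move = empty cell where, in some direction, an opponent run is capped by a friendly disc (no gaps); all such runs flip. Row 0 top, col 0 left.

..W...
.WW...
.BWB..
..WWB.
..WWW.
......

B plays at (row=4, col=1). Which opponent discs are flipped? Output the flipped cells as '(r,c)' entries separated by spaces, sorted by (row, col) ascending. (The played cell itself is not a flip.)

Answer: (3,2)

Derivation:
Dir NW: first cell '.' (not opp) -> no flip
Dir N: first cell '.' (not opp) -> no flip
Dir NE: opp run (3,2) capped by B -> flip
Dir W: first cell '.' (not opp) -> no flip
Dir E: opp run (4,2) (4,3) (4,4), next='.' -> no flip
Dir SW: first cell '.' (not opp) -> no flip
Dir S: first cell '.' (not opp) -> no flip
Dir SE: first cell '.' (not opp) -> no flip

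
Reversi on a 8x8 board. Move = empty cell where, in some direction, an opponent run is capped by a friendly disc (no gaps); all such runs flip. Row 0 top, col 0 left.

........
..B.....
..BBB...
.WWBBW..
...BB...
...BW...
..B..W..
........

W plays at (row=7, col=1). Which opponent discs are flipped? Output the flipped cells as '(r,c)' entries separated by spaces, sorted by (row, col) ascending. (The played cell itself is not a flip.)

Answer: (4,4) (5,3) (6,2)

Derivation:
Dir NW: first cell '.' (not opp) -> no flip
Dir N: first cell '.' (not opp) -> no flip
Dir NE: opp run (6,2) (5,3) (4,4) capped by W -> flip
Dir W: first cell '.' (not opp) -> no flip
Dir E: first cell '.' (not opp) -> no flip
Dir SW: edge -> no flip
Dir S: edge -> no flip
Dir SE: edge -> no flip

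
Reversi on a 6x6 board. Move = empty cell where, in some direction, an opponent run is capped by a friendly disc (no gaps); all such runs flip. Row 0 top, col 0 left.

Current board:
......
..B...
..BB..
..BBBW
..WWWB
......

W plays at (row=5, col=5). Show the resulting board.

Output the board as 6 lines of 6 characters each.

Answer: ......
..B...
..BB..
..BBBW
..WWWW
.....W

Derivation:
Place W at (5,5); scan 8 dirs for brackets.
Dir NW: first cell 'W' (not opp) -> no flip
Dir N: opp run (4,5) capped by W -> flip
Dir NE: edge -> no flip
Dir W: first cell '.' (not opp) -> no flip
Dir E: edge -> no flip
Dir SW: edge -> no flip
Dir S: edge -> no flip
Dir SE: edge -> no flip
All flips: (4,5)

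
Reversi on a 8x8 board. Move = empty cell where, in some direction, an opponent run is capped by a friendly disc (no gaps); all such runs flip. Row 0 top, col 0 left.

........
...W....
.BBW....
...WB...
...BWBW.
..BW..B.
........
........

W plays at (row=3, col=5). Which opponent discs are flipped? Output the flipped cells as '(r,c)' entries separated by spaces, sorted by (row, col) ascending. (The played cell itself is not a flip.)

Dir NW: first cell '.' (not opp) -> no flip
Dir N: first cell '.' (not opp) -> no flip
Dir NE: first cell '.' (not opp) -> no flip
Dir W: opp run (3,4) capped by W -> flip
Dir E: first cell '.' (not opp) -> no flip
Dir SW: first cell 'W' (not opp) -> no flip
Dir S: opp run (4,5), next='.' -> no flip
Dir SE: first cell 'W' (not opp) -> no flip

Answer: (3,4)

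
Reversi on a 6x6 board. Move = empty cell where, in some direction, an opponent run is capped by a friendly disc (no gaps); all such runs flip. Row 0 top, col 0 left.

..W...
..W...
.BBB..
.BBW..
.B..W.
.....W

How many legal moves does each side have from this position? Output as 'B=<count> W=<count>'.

-- B to move --
(0,1): flips 1 -> legal
(0,3): flips 1 -> legal
(1,1): no bracket -> illegal
(1,3): no bracket -> illegal
(2,4): no bracket -> illegal
(3,4): flips 1 -> legal
(3,5): no bracket -> illegal
(4,2): no bracket -> illegal
(4,3): flips 1 -> legal
(4,5): no bracket -> illegal
(5,3): no bracket -> illegal
(5,4): no bracket -> illegal
B mobility = 4
-- W to move --
(1,0): no bracket -> illegal
(1,1): flips 1 -> legal
(1,3): flips 1 -> legal
(1,4): no bracket -> illegal
(2,0): no bracket -> illegal
(2,4): no bracket -> illegal
(3,0): flips 3 -> legal
(3,4): flips 1 -> legal
(4,0): no bracket -> illegal
(4,2): flips 2 -> legal
(4,3): no bracket -> illegal
(5,0): no bracket -> illegal
(5,1): no bracket -> illegal
(5,2): no bracket -> illegal
W mobility = 5

Answer: B=4 W=5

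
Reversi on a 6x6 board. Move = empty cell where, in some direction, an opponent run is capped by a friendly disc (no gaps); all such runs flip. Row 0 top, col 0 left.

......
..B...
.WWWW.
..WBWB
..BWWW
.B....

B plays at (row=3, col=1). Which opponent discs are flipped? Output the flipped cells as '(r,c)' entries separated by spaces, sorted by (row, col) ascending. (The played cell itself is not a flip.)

Dir NW: first cell '.' (not opp) -> no flip
Dir N: opp run (2,1), next='.' -> no flip
Dir NE: opp run (2,2), next='.' -> no flip
Dir W: first cell '.' (not opp) -> no flip
Dir E: opp run (3,2) capped by B -> flip
Dir SW: first cell '.' (not opp) -> no flip
Dir S: first cell '.' (not opp) -> no flip
Dir SE: first cell 'B' (not opp) -> no flip

Answer: (3,2)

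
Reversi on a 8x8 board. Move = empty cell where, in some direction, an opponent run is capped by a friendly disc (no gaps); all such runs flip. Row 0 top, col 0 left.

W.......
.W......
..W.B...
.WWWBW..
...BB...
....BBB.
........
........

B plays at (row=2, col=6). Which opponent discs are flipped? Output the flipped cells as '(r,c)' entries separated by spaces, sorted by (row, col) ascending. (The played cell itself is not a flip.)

Answer: (3,5)

Derivation:
Dir NW: first cell '.' (not opp) -> no flip
Dir N: first cell '.' (not opp) -> no flip
Dir NE: first cell '.' (not opp) -> no flip
Dir W: first cell '.' (not opp) -> no flip
Dir E: first cell '.' (not opp) -> no flip
Dir SW: opp run (3,5) capped by B -> flip
Dir S: first cell '.' (not opp) -> no flip
Dir SE: first cell '.' (not opp) -> no flip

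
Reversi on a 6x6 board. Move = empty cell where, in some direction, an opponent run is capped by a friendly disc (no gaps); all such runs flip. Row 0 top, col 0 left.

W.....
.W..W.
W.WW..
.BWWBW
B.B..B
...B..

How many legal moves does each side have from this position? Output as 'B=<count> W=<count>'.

-- B to move --
(0,1): no bracket -> illegal
(0,2): no bracket -> illegal
(0,3): no bracket -> illegal
(0,4): no bracket -> illegal
(0,5): no bracket -> illegal
(1,0): no bracket -> illegal
(1,2): flips 3 -> legal
(1,3): flips 1 -> legal
(1,5): no bracket -> illegal
(2,1): no bracket -> illegal
(2,4): flips 1 -> legal
(2,5): flips 1 -> legal
(3,0): no bracket -> illegal
(4,1): no bracket -> illegal
(4,3): no bracket -> illegal
(4,4): no bracket -> illegal
B mobility = 4
-- W to move --
(2,1): no bracket -> illegal
(2,4): no bracket -> illegal
(2,5): no bracket -> illegal
(3,0): flips 1 -> legal
(4,1): no bracket -> illegal
(4,3): no bracket -> illegal
(4,4): no bracket -> illegal
(5,0): no bracket -> illegal
(5,1): flips 1 -> legal
(5,2): flips 1 -> legal
(5,4): no bracket -> illegal
(5,5): flips 1 -> legal
W mobility = 4

Answer: B=4 W=4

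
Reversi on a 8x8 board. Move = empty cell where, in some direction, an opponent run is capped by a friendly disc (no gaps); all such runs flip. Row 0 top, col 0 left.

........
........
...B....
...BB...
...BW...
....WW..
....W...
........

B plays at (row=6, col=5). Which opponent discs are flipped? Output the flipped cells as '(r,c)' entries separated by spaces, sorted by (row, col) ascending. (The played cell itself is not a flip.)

Answer: (5,4)

Derivation:
Dir NW: opp run (5,4) capped by B -> flip
Dir N: opp run (5,5), next='.' -> no flip
Dir NE: first cell '.' (not opp) -> no flip
Dir W: opp run (6,4), next='.' -> no flip
Dir E: first cell '.' (not opp) -> no flip
Dir SW: first cell '.' (not opp) -> no flip
Dir S: first cell '.' (not opp) -> no flip
Dir SE: first cell '.' (not opp) -> no flip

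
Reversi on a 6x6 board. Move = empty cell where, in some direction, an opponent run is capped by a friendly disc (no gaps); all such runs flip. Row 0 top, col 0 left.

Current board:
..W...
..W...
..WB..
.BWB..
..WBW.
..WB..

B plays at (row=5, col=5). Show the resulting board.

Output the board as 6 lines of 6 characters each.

Place B at (5,5); scan 8 dirs for brackets.
Dir NW: opp run (4,4) capped by B -> flip
Dir N: first cell '.' (not opp) -> no flip
Dir NE: edge -> no flip
Dir W: first cell '.' (not opp) -> no flip
Dir E: edge -> no flip
Dir SW: edge -> no flip
Dir S: edge -> no flip
Dir SE: edge -> no flip
All flips: (4,4)

Answer: ..W...
..W...
..WB..
.BWB..
..WBB.
..WB.B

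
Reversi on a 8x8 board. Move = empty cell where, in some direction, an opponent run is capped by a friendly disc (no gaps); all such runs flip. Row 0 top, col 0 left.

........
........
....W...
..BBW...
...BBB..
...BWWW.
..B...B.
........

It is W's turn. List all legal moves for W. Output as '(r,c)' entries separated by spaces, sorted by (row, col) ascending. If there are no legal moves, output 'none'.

(2,1): flips 2 -> legal
(2,2): flips 2 -> legal
(2,3): no bracket -> illegal
(3,1): flips 2 -> legal
(3,5): flips 1 -> legal
(3,6): flips 1 -> legal
(4,1): no bracket -> illegal
(4,2): flips 1 -> legal
(4,6): no bracket -> illegal
(5,1): no bracket -> illegal
(5,2): flips 2 -> legal
(5,7): no bracket -> illegal
(6,1): no bracket -> illegal
(6,3): no bracket -> illegal
(6,4): no bracket -> illegal
(6,5): no bracket -> illegal
(6,7): no bracket -> illegal
(7,1): no bracket -> illegal
(7,2): no bracket -> illegal
(7,3): no bracket -> illegal
(7,5): no bracket -> illegal
(7,6): flips 1 -> legal
(7,7): flips 1 -> legal

Answer: (2,1) (2,2) (3,1) (3,5) (3,6) (4,2) (5,2) (7,6) (7,7)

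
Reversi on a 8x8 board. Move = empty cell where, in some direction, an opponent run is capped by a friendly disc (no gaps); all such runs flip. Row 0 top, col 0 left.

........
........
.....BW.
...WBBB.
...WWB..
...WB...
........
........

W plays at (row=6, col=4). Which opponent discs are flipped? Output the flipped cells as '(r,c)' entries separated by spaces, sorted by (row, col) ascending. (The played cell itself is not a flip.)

Dir NW: first cell 'W' (not opp) -> no flip
Dir N: opp run (5,4) capped by W -> flip
Dir NE: first cell '.' (not opp) -> no flip
Dir W: first cell '.' (not opp) -> no flip
Dir E: first cell '.' (not opp) -> no flip
Dir SW: first cell '.' (not opp) -> no flip
Dir S: first cell '.' (not opp) -> no flip
Dir SE: first cell '.' (not opp) -> no flip

Answer: (5,4)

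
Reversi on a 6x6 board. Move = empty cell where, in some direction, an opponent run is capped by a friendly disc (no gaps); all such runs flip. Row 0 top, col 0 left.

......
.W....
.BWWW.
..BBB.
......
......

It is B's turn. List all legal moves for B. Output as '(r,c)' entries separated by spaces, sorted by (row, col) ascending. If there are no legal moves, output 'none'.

Answer: (0,0) (0,1) (1,2) (1,3) (1,4) (1,5) (2,5)

Derivation:
(0,0): flips 2 -> legal
(0,1): flips 1 -> legal
(0,2): no bracket -> illegal
(1,0): no bracket -> illegal
(1,2): flips 2 -> legal
(1,3): flips 1 -> legal
(1,4): flips 2 -> legal
(1,5): flips 1 -> legal
(2,0): no bracket -> illegal
(2,5): flips 3 -> legal
(3,1): no bracket -> illegal
(3,5): no bracket -> illegal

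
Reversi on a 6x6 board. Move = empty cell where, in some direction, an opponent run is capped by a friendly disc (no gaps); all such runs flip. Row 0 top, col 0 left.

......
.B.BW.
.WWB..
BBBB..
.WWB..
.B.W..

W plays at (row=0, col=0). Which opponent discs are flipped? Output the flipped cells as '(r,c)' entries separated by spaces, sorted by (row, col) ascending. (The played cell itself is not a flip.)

Answer: (1,1)

Derivation:
Dir NW: edge -> no flip
Dir N: edge -> no flip
Dir NE: edge -> no flip
Dir W: edge -> no flip
Dir E: first cell '.' (not opp) -> no flip
Dir SW: edge -> no flip
Dir S: first cell '.' (not opp) -> no flip
Dir SE: opp run (1,1) capped by W -> flip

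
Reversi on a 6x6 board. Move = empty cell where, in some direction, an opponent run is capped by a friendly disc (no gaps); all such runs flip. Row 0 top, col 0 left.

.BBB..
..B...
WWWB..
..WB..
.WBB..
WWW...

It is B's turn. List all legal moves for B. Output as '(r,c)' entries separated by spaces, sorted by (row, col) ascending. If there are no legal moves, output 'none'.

Answer: (1,0) (1,1) (3,0) (3,1) (4,0)

Derivation:
(1,0): flips 2 -> legal
(1,1): flips 1 -> legal
(1,3): no bracket -> illegal
(3,0): flips 1 -> legal
(3,1): flips 1 -> legal
(4,0): flips 1 -> legal
(5,3): no bracket -> illegal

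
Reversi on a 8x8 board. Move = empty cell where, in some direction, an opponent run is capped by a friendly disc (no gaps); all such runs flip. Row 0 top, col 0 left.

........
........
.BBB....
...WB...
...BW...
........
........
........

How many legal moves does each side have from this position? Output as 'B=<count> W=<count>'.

-- B to move --
(2,4): no bracket -> illegal
(3,2): flips 1 -> legal
(3,5): no bracket -> illegal
(4,2): no bracket -> illegal
(4,5): flips 1 -> legal
(5,3): no bracket -> illegal
(5,4): flips 1 -> legal
(5,5): flips 2 -> legal
B mobility = 4
-- W to move --
(1,0): no bracket -> illegal
(1,1): flips 1 -> legal
(1,2): no bracket -> illegal
(1,3): flips 1 -> legal
(1,4): no bracket -> illegal
(2,0): no bracket -> illegal
(2,4): flips 1 -> legal
(2,5): no bracket -> illegal
(3,0): no bracket -> illegal
(3,1): no bracket -> illegal
(3,2): no bracket -> illegal
(3,5): flips 1 -> legal
(4,2): flips 1 -> legal
(4,5): no bracket -> illegal
(5,2): no bracket -> illegal
(5,3): flips 1 -> legal
(5,4): no bracket -> illegal
W mobility = 6

Answer: B=4 W=6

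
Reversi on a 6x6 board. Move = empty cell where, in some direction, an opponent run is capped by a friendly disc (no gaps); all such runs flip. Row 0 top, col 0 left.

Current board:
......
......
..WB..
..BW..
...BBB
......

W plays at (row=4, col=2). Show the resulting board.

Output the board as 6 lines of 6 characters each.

Answer: ......
......
..WB..
..WW..
..WBBB
......

Derivation:
Place W at (4,2); scan 8 dirs for brackets.
Dir NW: first cell '.' (not opp) -> no flip
Dir N: opp run (3,2) capped by W -> flip
Dir NE: first cell 'W' (not opp) -> no flip
Dir W: first cell '.' (not opp) -> no flip
Dir E: opp run (4,3) (4,4) (4,5), next=edge -> no flip
Dir SW: first cell '.' (not opp) -> no flip
Dir S: first cell '.' (not opp) -> no flip
Dir SE: first cell '.' (not opp) -> no flip
All flips: (3,2)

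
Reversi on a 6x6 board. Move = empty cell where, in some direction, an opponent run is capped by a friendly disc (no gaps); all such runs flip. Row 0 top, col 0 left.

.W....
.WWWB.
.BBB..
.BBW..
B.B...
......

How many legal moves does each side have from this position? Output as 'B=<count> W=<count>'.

Answer: B=9 W=6

Derivation:
-- B to move --
(0,0): flips 1 -> legal
(0,2): flips 1 -> legal
(0,3): flips 2 -> legal
(0,4): flips 1 -> legal
(1,0): flips 3 -> legal
(2,0): no bracket -> illegal
(2,4): flips 1 -> legal
(3,4): flips 1 -> legal
(4,3): flips 1 -> legal
(4,4): flips 1 -> legal
B mobility = 9
-- W to move --
(0,3): no bracket -> illegal
(0,4): no bracket -> illegal
(0,5): no bracket -> illegal
(1,0): no bracket -> illegal
(1,5): flips 1 -> legal
(2,0): no bracket -> illegal
(2,4): no bracket -> illegal
(2,5): no bracket -> illegal
(3,0): flips 3 -> legal
(3,4): flips 1 -> legal
(4,1): flips 2 -> legal
(4,3): no bracket -> illegal
(5,0): no bracket -> illegal
(5,1): flips 1 -> legal
(5,2): flips 3 -> legal
(5,3): no bracket -> illegal
W mobility = 6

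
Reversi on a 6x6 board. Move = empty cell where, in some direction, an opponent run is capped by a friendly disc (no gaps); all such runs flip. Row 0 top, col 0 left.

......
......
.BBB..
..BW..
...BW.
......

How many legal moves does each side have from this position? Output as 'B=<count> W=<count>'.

-- B to move --
(2,4): no bracket -> illegal
(3,4): flips 1 -> legal
(3,5): no bracket -> illegal
(4,2): no bracket -> illegal
(4,5): flips 1 -> legal
(5,3): no bracket -> illegal
(5,4): no bracket -> illegal
(5,5): flips 2 -> legal
B mobility = 3
-- W to move --
(1,0): no bracket -> illegal
(1,1): flips 1 -> legal
(1,2): no bracket -> illegal
(1,3): flips 1 -> legal
(1,4): no bracket -> illegal
(2,0): no bracket -> illegal
(2,4): no bracket -> illegal
(3,0): no bracket -> illegal
(3,1): flips 1 -> legal
(3,4): no bracket -> illegal
(4,1): no bracket -> illegal
(4,2): flips 1 -> legal
(5,2): no bracket -> illegal
(5,3): flips 1 -> legal
(5,4): no bracket -> illegal
W mobility = 5

Answer: B=3 W=5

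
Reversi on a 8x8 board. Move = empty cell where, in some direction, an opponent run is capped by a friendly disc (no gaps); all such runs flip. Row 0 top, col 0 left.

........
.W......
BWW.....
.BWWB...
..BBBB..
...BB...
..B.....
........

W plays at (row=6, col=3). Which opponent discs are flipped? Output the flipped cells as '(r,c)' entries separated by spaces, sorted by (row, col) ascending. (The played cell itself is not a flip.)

Dir NW: first cell '.' (not opp) -> no flip
Dir N: opp run (5,3) (4,3) capped by W -> flip
Dir NE: opp run (5,4) (4,5), next='.' -> no flip
Dir W: opp run (6,2), next='.' -> no flip
Dir E: first cell '.' (not opp) -> no flip
Dir SW: first cell '.' (not opp) -> no flip
Dir S: first cell '.' (not opp) -> no flip
Dir SE: first cell '.' (not opp) -> no flip

Answer: (4,3) (5,3)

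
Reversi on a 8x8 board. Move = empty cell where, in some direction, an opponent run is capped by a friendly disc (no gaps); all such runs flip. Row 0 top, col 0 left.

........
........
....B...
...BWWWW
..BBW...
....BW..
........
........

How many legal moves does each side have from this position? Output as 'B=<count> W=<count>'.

Answer: B=5 W=8

Derivation:
-- B to move --
(2,3): no bracket -> illegal
(2,5): flips 1 -> legal
(2,6): no bracket -> illegal
(2,7): no bracket -> illegal
(4,5): flips 1 -> legal
(4,6): flips 1 -> legal
(4,7): no bracket -> illegal
(5,3): no bracket -> illegal
(5,6): flips 1 -> legal
(6,4): no bracket -> illegal
(6,5): no bracket -> illegal
(6,6): flips 2 -> legal
B mobility = 5
-- W to move --
(1,3): flips 1 -> legal
(1,4): flips 1 -> legal
(1,5): no bracket -> illegal
(2,2): flips 1 -> legal
(2,3): no bracket -> illegal
(2,5): no bracket -> illegal
(3,1): no bracket -> illegal
(3,2): flips 1 -> legal
(4,1): flips 2 -> legal
(4,5): no bracket -> illegal
(5,1): no bracket -> illegal
(5,2): flips 1 -> legal
(5,3): flips 1 -> legal
(6,3): no bracket -> illegal
(6,4): flips 1 -> legal
(6,5): no bracket -> illegal
W mobility = 8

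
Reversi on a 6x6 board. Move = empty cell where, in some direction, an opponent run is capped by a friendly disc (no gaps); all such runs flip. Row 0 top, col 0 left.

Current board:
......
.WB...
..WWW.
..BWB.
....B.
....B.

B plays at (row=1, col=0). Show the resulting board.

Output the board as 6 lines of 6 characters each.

Answer: ......
BBB...
..WWW.
..BWB.
....B.
....B.

Derivation:
Place B at (1,0); scan 8 dirs for brackets.
Dir NW: edge -> no flip
Dir N: first cell '.' (not opp) -> no flip
Dir NE: first cell '.' (not opp) -> no flip
Dir W: edge -> no flip
Dir E: opp run (1,1) capped by B -> flip
Dir SW: edge -> no flip
Dir S: first cell '.' (not opp) -> no flip
Dir SE: first cell '.' (not opp) -> no flip
All flips: (1,1)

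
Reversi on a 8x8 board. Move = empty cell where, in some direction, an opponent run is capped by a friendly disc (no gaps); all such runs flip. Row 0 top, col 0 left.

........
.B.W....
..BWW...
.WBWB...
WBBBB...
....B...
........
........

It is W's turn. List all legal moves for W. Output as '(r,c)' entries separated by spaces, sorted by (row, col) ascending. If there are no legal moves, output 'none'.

Answer: (0,0) (2,1) (3,5) (4,5) (5,0) (5,1) (5,3) (5,5) (6,4)

Derivation:
(0,0): flips 2 -> legal
(0,1): no bracket -> illegal
(0,2): no bracket -> illegal
(1,0): no bracket -> illegal
(1,2): no bracket -> illegal
(2,0): no bracket -> illegal
(2,1): flips 1 -> legal
(2,5): no bracket -> illegal
(3,0): no bracket -> illegal
(3,5): flips 1 -> legal
(4,5): flips 5 -> legal
(5,0): flips 2 -> legal
(5,1): flips 2 -> legal
(5,2): no bracket -> illegal
(5,3): flips 2 -> legal
(5,5): flips 1 -> legal
(6,3): no bracket -> illegal
(6,4): flips 3 -> legal
(6,5): no bracket -> illegal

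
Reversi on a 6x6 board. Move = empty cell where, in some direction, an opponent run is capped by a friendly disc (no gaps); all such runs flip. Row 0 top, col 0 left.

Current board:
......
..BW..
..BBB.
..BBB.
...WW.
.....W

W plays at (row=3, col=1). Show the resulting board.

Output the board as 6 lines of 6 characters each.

Place W at (3,1); scan 8 dirs for brackets.
Dir NW: first cell '.' (not opp) -> no flip
Dir N: first cell '.' (not opp) -> no flip
Dir NE: opp run (2,2) capped by W -> flip
Dir W: first cell '.' (not opp) -> no flip
Dir E: opp run (3,2) (3,3) (3,4), next='.' -> no flip
Dir SW: first cell '.' (not opp) -> no flip
Dir S: first cell '.' (not opp) -> no flip
Dir SE: first cell '.' (not opp) -> no flip
All flips: (2,2)

Answer: ......
..BW..
..WBB.
.WBBB.
...WW.
.....W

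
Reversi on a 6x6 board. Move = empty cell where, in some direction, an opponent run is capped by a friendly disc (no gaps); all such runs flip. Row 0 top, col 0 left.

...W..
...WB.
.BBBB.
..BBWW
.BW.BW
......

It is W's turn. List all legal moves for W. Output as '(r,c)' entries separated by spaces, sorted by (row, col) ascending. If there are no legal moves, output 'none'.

(0,4): flips 2 -> legal
(0,5): no bracket -> illegal
(1,0): no bracket -> illegal
(1,1): no bracket -> illegal
(1,2): flips 3 -> legal
(1,5): flips 3 -> legal
(2,0): no bracket -> illegal
(2,5): flips 1 -> legal
(3,0): no bracket -> illegal
(3,1): flips 3 -> legal
(4,0): flips 1 -> legal
(4,3): flips 3 -> legal
(5,0): no bracket -> illegal
(5,1): no bracket -> illegal
(5,2): no bracket -> illegal
(5,3): flips 1 -> legal
(5,4): flips 1 -> legal
(5,5): no bracket -> illegal

Answer: (0,4) (1,2) (1,5) (2,5) (3,1) (4,0) (4,3) (5,3) (5,4)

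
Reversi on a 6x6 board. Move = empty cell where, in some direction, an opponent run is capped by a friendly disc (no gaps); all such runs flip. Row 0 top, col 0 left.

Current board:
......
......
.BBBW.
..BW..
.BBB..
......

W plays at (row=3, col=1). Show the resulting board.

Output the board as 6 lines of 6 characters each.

Answer: ......
......
.BBBW.
.WWW..
.BBB..
......

Derivation:
Place W at (3,1); scan 8 dirs for brackets.
Dir NW: first cell '.' (not opp) -> no flip
Dir N: opp run (2,1), next='.' -> no flip
Dir NE: opp run (2,2), next='.' -> no flip
Dir W: first cell '.' (not opp) -> no flip
Dir E: opp run (3,2) capped by W -> flip
Dir SW: first cell '.' (not opp) -> no flip
Dir S: opp run (4,1), next='.' -> no flip
Dir SE: opp run (4,2), next='.' -> no flip
All flips: (3,2)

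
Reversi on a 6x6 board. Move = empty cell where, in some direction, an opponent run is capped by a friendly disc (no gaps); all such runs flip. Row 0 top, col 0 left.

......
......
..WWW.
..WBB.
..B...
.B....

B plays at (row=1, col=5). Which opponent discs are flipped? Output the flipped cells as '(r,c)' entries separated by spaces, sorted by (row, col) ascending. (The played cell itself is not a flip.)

Dir NW: first cell '.' (not opp) -> no flip
Dir N: first cell '.' (not opp) -> no flip
Dir NE: edge -> no flip
Dir W: first cell '.' (not opp) -> no flip
Dir E: edge -> no flip
Dir SW: opp run (2,4) capped by B -> flip
Dir S: first cell '.' (not opp) -> no flip
Dir SE: edge -> no flip

Answer: (2,4)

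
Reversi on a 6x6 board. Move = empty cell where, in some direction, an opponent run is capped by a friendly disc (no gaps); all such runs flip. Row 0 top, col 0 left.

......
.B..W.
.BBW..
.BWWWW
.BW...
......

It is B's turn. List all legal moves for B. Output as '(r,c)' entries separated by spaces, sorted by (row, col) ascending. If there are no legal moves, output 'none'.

(0,3): no bracket -> illegal
(0,4): no bracket -> illegal
(0,5): flips 3 -> legal
(1,2): no bracket -> illegal
(1,3): no bracket -> illegal
(1,5): no bracket -> illegal
(2,4): flips 1 -> legal
(2,5): no bracket -> illegal
(4,3): flips 2 -> legal
(4,4): flips 1 -> legal
(4,5): no bracket -> illegal
(5,1): no bracket -> illegal
(5,2): flips 2 -> legal
(5,3): flips 1 -> legal

Answer: (0,5) (2,4) (4,3) (4,4) (5,2) (5,3)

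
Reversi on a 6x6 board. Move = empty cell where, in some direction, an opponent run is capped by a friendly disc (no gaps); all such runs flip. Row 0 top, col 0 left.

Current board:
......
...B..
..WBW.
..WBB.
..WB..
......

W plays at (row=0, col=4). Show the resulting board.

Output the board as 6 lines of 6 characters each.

Place W at (0,4); scan 8 dirs for brackets.
Dir NW: edge -> no flip
Dir N: edge -> no flip
Dir NE: edge -> no flip
Dir W: first cell '.' (not opp) -> no flip
Dir E: first cell '.' (not opp) -> no flip
Dir SW: opp run (1,3) capped by W -> flip
Dir S: first cell '.' (not opp) -> no flip
Dir SE: first cell '.' (not opp) -> no flip
All flips: (1,3)

Answer: ....W.
...W..
..WBW.
..WBB.
..WB..
......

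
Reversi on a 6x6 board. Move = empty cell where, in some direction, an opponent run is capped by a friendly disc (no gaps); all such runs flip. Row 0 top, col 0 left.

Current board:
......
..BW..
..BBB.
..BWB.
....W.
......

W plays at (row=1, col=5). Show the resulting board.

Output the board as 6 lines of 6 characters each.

Answer: ......
..BW.W
..BBW.
..BWB.
....W.
......

Derivation:
Place W at (1,5); scan 8 dirs for brackets.
Dir NW: first cell '.' (not opp) -> no flip
Dir N: first cell '.' (not opp) -> no flip
Dir NE: edge -> no flip
Dir W: first cell '.' (not opp) -> no flip
Dir E: edge -> no flip
Dir SW: opp run (2,4) capped by W -> flip
Dir S: first cell '.' (not opp) -> no flip
Dir SE: edge -> no flip
All flips: (2,4)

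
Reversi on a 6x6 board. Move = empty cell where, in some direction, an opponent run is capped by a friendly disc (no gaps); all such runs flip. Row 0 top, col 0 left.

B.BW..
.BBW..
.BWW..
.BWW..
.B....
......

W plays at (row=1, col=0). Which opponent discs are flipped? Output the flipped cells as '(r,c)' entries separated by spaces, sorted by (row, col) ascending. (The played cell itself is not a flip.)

Dir NW: edge -> no flip
Dir N: opp run (0,0), next=edge -> no flip
Dir NE: first cell '.' (not opp) -> no flip
Dir W: edge -> no flip
Dir E: opp run (1,1) (1,2) capped by W -> flip
Dir SW: edge -> no flip
Dir S: first cell '.' (not opp) -> no flip
Dir SE: opp run (2,1) capped by W -> flip

Answer: (1,1) (1,2) (2,1)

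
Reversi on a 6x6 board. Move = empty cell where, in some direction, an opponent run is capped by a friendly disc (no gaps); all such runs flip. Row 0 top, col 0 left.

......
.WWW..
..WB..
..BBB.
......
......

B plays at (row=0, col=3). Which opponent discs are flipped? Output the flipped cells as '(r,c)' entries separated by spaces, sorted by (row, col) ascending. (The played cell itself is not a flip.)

Dir NW: edge -> no flip
Dir N: edge -> no flip
Dir NE: edge -> no flip
Dir W: first cell '.' (not opp) -> no flip
Dir E: first cell '.' (not opp) -> no flip
Dir SW: opp run (1,2), next='.' -> no flip
Dir S: opp run (1,3) capped by B -> flip
Dir SE: first cell '.' (not opp) -> no flip

Answer: (1,3)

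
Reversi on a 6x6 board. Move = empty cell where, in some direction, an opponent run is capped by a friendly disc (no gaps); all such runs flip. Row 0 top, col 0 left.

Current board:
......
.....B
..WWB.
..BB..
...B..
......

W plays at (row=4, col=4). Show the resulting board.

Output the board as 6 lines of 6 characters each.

Answer: ......
.....B
..WWB.
..BW..
...BW.
......

Derivation:
Place W at (4,4); scan 8 dirs for brackets.
Dir NW: opp run (3,3) capped by W -> flip
Dir N: first cell '.' (not opp) -> no flip
Dir NE: first cell '.' (not opp) -> no flip
Dir W: opp run (4,3), next='.' -> no flip
Dir E: first cell '.' (not opp) -> no flip
Dir SW: first cell '.' (not opp) -> no flip
Dir S: first cell '.' (not opp) -> no flip
Dir SE: first cell '.' (not opp) -> no flip
All flips: (3,3)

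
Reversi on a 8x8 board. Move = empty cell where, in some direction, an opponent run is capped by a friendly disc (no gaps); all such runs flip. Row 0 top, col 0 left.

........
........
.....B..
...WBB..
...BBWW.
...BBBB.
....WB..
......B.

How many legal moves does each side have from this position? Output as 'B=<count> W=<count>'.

Answer: B=11 W=9

Derivation:
-- B to move --
(2,2): flips 1 -> legal
(2,3): flips 1 -> legal
(2,4): no bracket -> illegal
(3,2): flips 1 -> legal
(3,6): flips 2 -> legal
(3,7): flips 1 -> legal
(4,2): no bracket -> illegal
(4,7): flips 2 -> legal
(5,7): flips 1 -> legal
(6,3): flips 1 -> legal
(7,3): flips 1 -> legal
(7,4): flips 1 -> legal
(7,5): flips 1 -> legal
B mobility = 11
-- W to move --
(1,4): no bracket -> illegal
(1,5): flips 2 -> legal
(1,6): no bracket -> illegal
(2,3): flips 1 -> legal
(2,4): flips 4 -> legal
(2,6): no bracket -> illegal
(3,2): no bracket -> illegal
(3,6): flips 2 -> legal
(4,2): flips 3 -> legal
(4,7): no bracket -> illegal
(5,2): no bracket -> illegal
(5,7): no bracket -> illegal
(6,2): no bracket -> illegal
(6,3): flips 3 -> legal
(6,6): flips 4 -> legal
(6,7): flips 1 -> legal
(7,4): no bracket -> illegal
(7,5): flips 2 -> legal
(7,7): no bracket -> illegal
W mobility = 9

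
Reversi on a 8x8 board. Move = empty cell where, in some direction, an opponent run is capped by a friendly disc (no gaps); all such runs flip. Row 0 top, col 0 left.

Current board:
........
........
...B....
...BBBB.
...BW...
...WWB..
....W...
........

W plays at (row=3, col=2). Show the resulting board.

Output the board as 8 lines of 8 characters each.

Answer: ........
........
...B....
..WBBBB.
...WW...
...WWB..
....W...
........

Derivation:
Place W at (3,2); scan 8 dirs for brackets.
Dir NW: first cell '.' (not opp) -> no flip
Dir N: first cell '.' (not opp) -> no flip
Dir NE: opp run (2,3), next='.' -> no flip
Dir W: first cell '.' (not opp) -> no flip
Dir E: opp run (3,3) (3,4) (3,5) (3,6), next='.' -> no flip
Dir SW: first cell '.' (not opp) -> no flip
Dir S: first cell '.' (not opp) -> no flip
Dir SE: opp run (4,3) capped by W -> flip
All flips: (4,3)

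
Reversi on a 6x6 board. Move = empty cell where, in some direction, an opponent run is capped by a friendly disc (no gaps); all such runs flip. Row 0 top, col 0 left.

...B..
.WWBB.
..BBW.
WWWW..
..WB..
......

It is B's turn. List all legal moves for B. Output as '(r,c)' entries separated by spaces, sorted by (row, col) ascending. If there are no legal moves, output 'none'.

(0,0): flips 1 -> legal
(0,1): flips 1 -> legal
(0,2): flips 1 -> legal
(1,0): flips 2 -> legal
(1,5): no bracket -> illegal
(2,0): no bracket -> illegal
(2,1): flips 2 -> legal
(2,5): flips 1 -> legal
(3,4): flips 1 -> legal
(3,5): flips 1 -> legal
(4,0): flips 1 -> legal
(4,1): flips 2 -> legal
(4,4): flips 1 -> legal
(5,1): no bracket -> illegal
(5,2): flips 2 -> legal
(5,3): no bracket -> illegal

Answer: (0,0) (0,1) (0,2) (1,0) (2,1) (2,5) (3,4) (3,5) (4,0) (4,1) (4,4) (5,2)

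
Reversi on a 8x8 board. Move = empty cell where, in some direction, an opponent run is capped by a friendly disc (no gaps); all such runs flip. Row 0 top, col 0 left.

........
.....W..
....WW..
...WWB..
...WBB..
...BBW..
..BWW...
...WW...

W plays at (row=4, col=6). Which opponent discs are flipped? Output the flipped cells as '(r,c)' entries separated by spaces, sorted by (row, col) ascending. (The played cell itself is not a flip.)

Answer: (3,5) (4,4) (4,5)

Derivation:
Dir NW: opp run (3,5) capped by W -> flip
Dir N: first cell '.' (not opp) -> no flip
Dir NE: first cell '.' (not opp) -> no flip
Dir W: opp run (4,5) (4,4) capped by W -> flip
Dir E: first cell '.' (not opp) -> no flip
Dir SW: first cell 'W' (not opp) -> no flip
Dir S: first cell '.' (not opp) -> no flip
Dir SE: first cell '.' (not opp) -> no flip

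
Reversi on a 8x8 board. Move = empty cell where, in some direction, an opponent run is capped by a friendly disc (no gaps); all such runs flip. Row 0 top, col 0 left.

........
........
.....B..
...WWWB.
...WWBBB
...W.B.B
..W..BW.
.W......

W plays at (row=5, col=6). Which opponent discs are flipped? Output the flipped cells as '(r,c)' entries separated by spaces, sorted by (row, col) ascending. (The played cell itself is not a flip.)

Answer: (4,5)

Derivation:
Dir NW: opp run (4,5) capped by W -> flip
Dir N: opp run (4,6) (3,6), next='.' -> no flip
Dir NE: opp run (4,7), next=edge -> no flip
Dir W: opp run (5,5), next='.' -> no flip
Dir E: opp run (5,7), next=edge -> no flip
Dir SW: opp run (6,5), next='.' -> no flip
Dir S: first cell 'W' (not opp) -> no flip
Dir SE: first cell '.' (not opp) -> no flip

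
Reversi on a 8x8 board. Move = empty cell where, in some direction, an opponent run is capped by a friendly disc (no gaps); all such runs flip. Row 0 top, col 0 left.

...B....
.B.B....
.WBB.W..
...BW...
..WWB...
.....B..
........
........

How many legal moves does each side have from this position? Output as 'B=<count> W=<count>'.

-- B to move --
(1,0): no bracket -> illegal
(1,2): no bracket -> illegal
(1,4): no bracket -> illegal
(1,5): no bracket -> illegal
(1,6): no bracket -> illegal
(2,0): flips 1 -> legal
(2,4): flips 1 -> legal
(2,6): no bracket -> illegal
(3,0): no bracket -> illegal
(3,1): flips 1 -> legal
(3,2): no bracket -> illegal
(3,5): flips 1 -> legal
(3,6): no bracket -> illegal
(4,1): flips 2 -> legal
(4,5): flips 1 -> legal
(5,1): flips 1 -> legal
(5,2): no bracket -> illegal
(5,3): flips 1 -> legal
(5,4): no bracket -> illegal
B mobility = 8
-- W to move --
(0,0): no bracket -> illegal
(0,1): flips 1 -> legal
(0,2): no bracket -> illegal
(0,4): no bracket -> illegal
(1,0): no bracket -> illegal
(1,2): flips 1 -> legal
(1,4): no bracket -> illegal
(2,0): no bracket -> illegal
(2,4): flips 3 -> legal
(3,1): no bracket -> illegal
(3,2): flips 1 -> legal
(3,5): no bracket -> illegal
(4,5): flips 1 -> legal
(4,6): no bracket -> illegal
(5,3): no bracket -> illegal
(5,4): flips 1 -> legal
(5,6): no bracket -> illegal
(6,4): no bracket -> illegal
(6,5): no bracket -> illegal
(6,6): no bracket -> illegal
W mobility = 6

Answer: B=8 W=6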